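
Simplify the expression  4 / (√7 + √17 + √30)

(-√3570 - 3*√30 + 10*√17 + 20*√7)/55

Group as (√7 + √17) + √30; multiply by (√7 + √17) - √30, then rationalise the remaining surd.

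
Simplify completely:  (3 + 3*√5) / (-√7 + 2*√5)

Multiply numerator and denominator by √7 + 2*√5.
Denominator becomes 13; numerator becomes 3*√7 + 6*√5 + 3*√35 + 30.

(3*√7 + 6*√5 + 3*√35 + 30)/13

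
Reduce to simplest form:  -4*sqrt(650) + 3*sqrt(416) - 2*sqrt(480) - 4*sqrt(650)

4*sqrt(650) = 20*sqrt(26); 3*sqrt(416) = 12*sqrt(26); 2*sqrt(480) = 8*sqrt(30); 4*sqrt(650) = 20*sqrt(26)

-28*sqrt(26) - 8*sqrt(30)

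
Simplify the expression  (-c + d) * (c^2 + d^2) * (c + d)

-c^4 + d^4

Pair the conjugate factors: (d+c)(d-c) = -c^2 + d^2, then repeat with the next factor.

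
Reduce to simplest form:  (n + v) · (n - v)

n² - v²

(n+v)(n-v) = n² - v².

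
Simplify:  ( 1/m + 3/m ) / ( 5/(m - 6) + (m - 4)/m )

Numerator: 1/m + 3/m = 4/m
Denominator: 5/(m - 6) + (m - 4)/m = (m^2 - 5*m + 24)/(m^2 - 6*m)
Divide: (4/m) · ((m^2 - 6*m)/(m^2 - 5*m + 24)) = (4*m - 24)/(m^2 - 5*m + 24)

(4*m - 24)/(m^2 - 5*m + 24)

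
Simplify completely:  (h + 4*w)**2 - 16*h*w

(h - 4*w)**2

After expansion: h**2 - 8*h*w + 16*w**2 — a perfect-square trinomial.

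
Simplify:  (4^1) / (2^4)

2^(-2)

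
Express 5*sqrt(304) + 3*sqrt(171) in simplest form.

29*sqrt(19)

5*sqrt(304) = 20*sqrt(19); 3*sqrt(171) = 9*sqrt(19)
Combine: (20 + 9)·sqrt(19) = 29*sqrt(19)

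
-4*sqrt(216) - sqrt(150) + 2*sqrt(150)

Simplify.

4*sqrt(216) = 24*sqrt(6); sqrt(150) = 5*sqrt(6); 2*sqrt(150) = 10*sqrt(6)
Combine: (-24 - 5 + 10)·sqrt(6) = -19*sqrt(6)

-19*sqrt(6)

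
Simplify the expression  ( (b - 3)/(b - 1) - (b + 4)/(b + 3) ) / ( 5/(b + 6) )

(-3*b^2 - 23*b - 30)/(5*b^2 + 10*b - 15)

Numerator: (b - 3)/(b - 1) - (b + 4)/(b + 3) = (-3*b - 5)/(b^2 + 2*b - 3)
Denominator: 5/(b + 6) = 5/(b + 6)
Divide: ((-3*b - 5)/(b^2 + 2*b - 3)) · (b/5 + 6/5) = (-3*b^2 - 23*b - 30)/(5*b^2 + 10*b - 15)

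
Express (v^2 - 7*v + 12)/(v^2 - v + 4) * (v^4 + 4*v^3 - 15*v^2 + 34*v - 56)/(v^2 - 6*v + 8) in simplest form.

Factor: v^2 - 7*v + 12 = (v - 3)*(v - 4);  v^4 + 4*v^3 - 15*v^2 + 34*v - 56 = (v^2 - v + 4)*(v + 7)*(v - 2);  v^2 - 6*v + 8 = (v - 4)*(v - 2)
Cancel the common factors (v^2 - v + 4), (v - 2), (v - 4).

v^2 + 4*v - 21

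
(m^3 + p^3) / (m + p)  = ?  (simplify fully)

m^2 - m*p + p^2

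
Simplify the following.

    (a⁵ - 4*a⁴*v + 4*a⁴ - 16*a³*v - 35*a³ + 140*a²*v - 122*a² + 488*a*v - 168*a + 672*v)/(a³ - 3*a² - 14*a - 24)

a² - 4*a*v + 7*a - 28*v

Factor: a⁵ - 4*a⁴*v + 4*a⁴ - 16*a³*v - 35*a³ + 140*a²*v - 122*a² + 488*a*v - 168*a + 672*v = (a + 7)·(a - 6)·(a - 4*v)·(a² + 3*a + 4);  a³ - 3*a² - 14*a - 24 = (a - 6)·(a² + 3*a + 4)
Cancel the common factors (a² + 3*a + 4), (a - 6).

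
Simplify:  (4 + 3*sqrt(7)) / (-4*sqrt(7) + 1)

(-88 - 19*sqrt(7))/111

Multiply numerator and denominator by 1 + 4*sqrt(7).
Denominator becomes -111; numerator becomes 19*sqrt(7) + 88.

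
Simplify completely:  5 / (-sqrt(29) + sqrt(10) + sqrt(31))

(-30*sqrt(29) + 20*sqrt(31) + 125*sqrt(10) + 5*sqrt(8990))/548

Group as (sqrt(10) + sqrt(31)) - sqrt(29); multiply by (sqrt(10) + sqrt(31)) + sqrt(29), then rationalise the remaining surd.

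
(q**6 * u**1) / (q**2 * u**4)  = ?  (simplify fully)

q**4/u**3

Quotient: q**4 * (u**-3)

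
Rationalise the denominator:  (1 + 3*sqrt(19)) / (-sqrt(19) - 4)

Multiply numerator and denominator by -4 + sqrt(19).
Denominator becomes -3; numerator becomes -11*sqrt(19) + 53.

(-53 + 11*sqrt(19))/3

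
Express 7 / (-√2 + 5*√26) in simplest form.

(7*√2 + 35*√26)/648

Multiply numerator and denominator by √2 + 5*√26.
Denominator becomes 648; numerator becomes 7*√2 + 35*√26.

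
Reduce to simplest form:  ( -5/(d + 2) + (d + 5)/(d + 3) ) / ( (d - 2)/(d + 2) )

Numerator: -5/(d + 2) + (d + 5)/(d + 3) = (d^2 + 2*d - 5)/(d^2 + 5*d + 6)
Denominator: (d - 2)/(d + 2) = (d - 2)/(d + 2)
Divide: ((d^2 + 2*d - 5)/(d^2 + 5*d + 6)) · ((d + 2)/(d - 2)) = (d^2 + 2*d - 5)/(d^2 + d - 6)

(d^2 + 2*d - 5)/(d^2 + d - 6)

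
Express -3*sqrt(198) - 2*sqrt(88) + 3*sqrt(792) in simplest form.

5*sqrt(22)

3*sqrt(198) = 9*sqrt(22); 2*sqrt(88) = 4*sqrt(22); 3*sqrt(792) = 18*sqrt(22)
Combine: (-9 - 4 + 18)·sqrt(22) = 5*sqrt(22)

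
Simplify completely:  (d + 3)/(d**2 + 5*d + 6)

Factor: d**2 + 5*d + 6 = (d + 3)*(d + 2)
Cancel the common factor (d + 3).

1/(d + 2)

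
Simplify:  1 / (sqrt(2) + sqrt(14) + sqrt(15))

(-4*sqrt(105) + sqrt(15) + 3*sqrt(14) + 27*sqrt(2))/111

Group as (sqrt(2) + sqrt(15)) + sqrt(14); multiply by (sqrt(2) + sqrt(15)) - sqrt(14), then rationalise the remaining surd.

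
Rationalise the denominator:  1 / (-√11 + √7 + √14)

Group as (√7 + √14) - √11; multiply by (√7 + √14) + √11, then rationalise the remaining surd.

(-5*√11 + 2*√14 + 9*√7 + 7*√22)/146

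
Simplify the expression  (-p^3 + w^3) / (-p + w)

p^2 + p*w + w^2

Apply the difference-of-cubes factorisation and cancel (-p + w).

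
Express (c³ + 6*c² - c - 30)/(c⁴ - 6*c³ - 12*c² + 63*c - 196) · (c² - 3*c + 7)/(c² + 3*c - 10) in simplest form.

Factor: c³ + 6*c² - c - 30 = (c + 5)·(c - 2)·(c + 3);  c⁴ - 6*c³ - 12*c² + 63*c - 196 = (c - 7)·(c² - 3*c + 7)·(c + 4);  c² + 3*c - 10 = (c - 2)·(c + 5)
Cancel the common factors (c² - 3*c + 7), (c + 5), (c - 2).

(c + 3)/(c² - 3*c - 28)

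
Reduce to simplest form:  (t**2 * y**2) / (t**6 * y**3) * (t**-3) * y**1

Quotient: (t**-4) * (y**-1)
Multiply by (t**-3) * y**1: add exponents.

t**(-7)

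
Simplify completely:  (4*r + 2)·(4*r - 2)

(4*r)^2 - (2)^2 = 16*r² - 4.

16*r² - 4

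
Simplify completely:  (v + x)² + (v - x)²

2*v² + 2*x²

Only the even-power cross terms survive.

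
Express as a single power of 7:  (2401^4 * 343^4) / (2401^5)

2401^4 = 7^16; 343^4 = 7^12; 2401^5 = 7^20
Combine exponents: 7^8

7^8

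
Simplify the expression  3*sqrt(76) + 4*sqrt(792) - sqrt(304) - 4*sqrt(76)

3*sqrt(76) = 6*sqrt(19); 4*sqrt(792) = 24*sqrt(22); sqrt(304) = 4*sqrt(19); 4*sqrt(76) = 8*sqrt(19)

-6*sqrt(19) + 24*sqrt(22)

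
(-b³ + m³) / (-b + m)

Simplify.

b² + b*m + m²

Factor as (a-b)(a^2+ab+b^2) with a=m, b=b.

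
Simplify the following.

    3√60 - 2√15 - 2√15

2*√15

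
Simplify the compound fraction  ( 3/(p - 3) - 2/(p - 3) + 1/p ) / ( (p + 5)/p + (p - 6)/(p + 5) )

(2*p^2 + 7*p - 15)/(2*p^3 - 2*p^2 + 13*p - 75)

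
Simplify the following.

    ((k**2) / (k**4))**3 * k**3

Inside the bracket: (k**-2)
Raise to the power 3: (k**-6)
Multiply by k**3: add exponents.

k**(-3)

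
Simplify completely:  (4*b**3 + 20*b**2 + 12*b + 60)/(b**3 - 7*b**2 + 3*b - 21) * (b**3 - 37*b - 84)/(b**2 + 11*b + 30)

(4*b**2 + 28*b + 48)/(b + 6)

Factor: 4*b**3 + 20*b**2 + 12*b + 60 = 4*(b**2 + 3)*(b + 5);  b**3 - 7*b**2 + 3*b - 21 = (b**2 + 3)*(b - 7);  b**3 - 37*b - 84 = (b + 3)*(b + 4)*(b - 7);  b**2 + 11*b + 30 = (b + 6)*(b + 5)
Cancel the common factors (b**2 + 3), (b + 5), (b - 7).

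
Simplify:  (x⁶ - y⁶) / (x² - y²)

x⁴ + x²*y² + y⁴

Difference of sixth powers: factor out (x² - y²).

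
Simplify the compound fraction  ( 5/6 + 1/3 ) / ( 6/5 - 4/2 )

Numerator: 5/6 + 1/3 = 7/6
Denominator: 6/5 - 4/2 = -4/5
Divide: (7/6) · (-5/4) = -35/24

-35/24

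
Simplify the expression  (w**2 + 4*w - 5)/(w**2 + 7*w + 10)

(w - 1)/(w + 2)

Factor: w**2 + 4*w - 5 = (w - 1)*(w + 5);  w**2 + 7*w + 10 = (w + 2)*(w + 5)
Cancel the common factor (w + 5).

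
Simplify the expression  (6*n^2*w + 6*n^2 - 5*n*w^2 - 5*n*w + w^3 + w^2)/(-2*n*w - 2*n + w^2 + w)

Factor: 6*n^2*w + 6*n^2 - 5*n*w^2 - 5*n*w + w^3 + w^2 = (-2*n + w)*(w + 1)*(-3*n + w);  -2*n*w - 2*n + w^2 + w = (w + 1)*(-2*n + w)
Cancel the common factors (w + 1), (-2*n + w).

-3*n + w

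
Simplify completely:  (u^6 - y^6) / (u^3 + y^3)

u^3 - y^3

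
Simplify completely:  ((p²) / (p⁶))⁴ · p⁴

Inside the bracket: (p^-4)
Raise to the power 4: (p^-16)
Multiply by p⁴: add exponents.

p^(-12)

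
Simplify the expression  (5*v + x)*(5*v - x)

25*v^2 - x^2

(5*v)^2 - (x)^2 = 25*v^2 - x^2.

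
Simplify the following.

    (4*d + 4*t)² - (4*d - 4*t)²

64*d*t

Write as f((4*d),(4*t)) - f((4*d),-(4*t)) and expand.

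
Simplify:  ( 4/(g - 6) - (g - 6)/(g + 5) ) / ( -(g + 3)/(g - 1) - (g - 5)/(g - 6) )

(g³ - 17*g² + 32*g - 16)/(2*g³ + g² - 58*g - 65)

Numerator: 4/(g - 6) - (g - 6)/(g + 5) = (-g² + 16*g - 16)/(g² - g - 30)
Denominator: -(g + 3)/(g - 1) - (g - 5)/(g - 6) = (-2*g² + 9*g + 13)/(g² - 7*g + 6)
Divide: ((-g² + 16*g - 16)/(g² - g - 30)) · ((g² - 7*g + 6)/(-2*g² + 9*g + 13)) = (g³ - 17*g² + 32*g - 16)/(2*g³ + g² - 58*g - 65)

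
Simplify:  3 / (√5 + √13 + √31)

(-6*√2015 - 39*√31 + 69*√13 + 117*√5)/91

Group as (√5 + √13) + √31; multiply by (√5 + √13) - √31, then rationalise the remaining surd.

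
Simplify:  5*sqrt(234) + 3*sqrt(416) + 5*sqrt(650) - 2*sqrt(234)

46*sqrt(26)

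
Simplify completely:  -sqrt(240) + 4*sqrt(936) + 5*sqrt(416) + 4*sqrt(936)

-4*sqrt(15) + 68*sqrt(26)

sqrt(240) = 4*sqrt(15); 4*sqrt(936) = 24*sqrt(26); 5*sqrt(416) = 20*sqrt(26); 4*sqrt(936) = 24*sqrt(26)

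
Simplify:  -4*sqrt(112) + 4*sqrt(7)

4*sqrt(112) = 16*sqrt(7); 4*sqrt(7) = 4*sqrt(7)
Combine: (-16 + 4)·sqrt(7) = -12*sqrt(7)

-12*sqrt(7)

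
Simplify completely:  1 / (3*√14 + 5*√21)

(-3*√14 + 5*√21)/399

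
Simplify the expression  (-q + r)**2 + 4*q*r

(q + r)**2

After expansion: q**2 + 2*q*r + r**2 — a perfect-square trinomial.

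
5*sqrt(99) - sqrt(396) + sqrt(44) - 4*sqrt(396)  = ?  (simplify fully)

5*sqrt(99) = 15*sqrt(11); sqrt(396) = 6*sqrt(11); sqrt(44) = 2*sqrt(11); 4*sqrt(396) = 24*sqrt(11)
Combine: (15 - 6 + 2 - 24)·sqrt(11) = -13*sqrt(11)

-13*sqrt(11)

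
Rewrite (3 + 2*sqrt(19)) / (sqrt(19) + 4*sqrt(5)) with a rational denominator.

(-38 - 3*sqrt(19) + 12*sqrt(5) + 8*sqrt(95))/61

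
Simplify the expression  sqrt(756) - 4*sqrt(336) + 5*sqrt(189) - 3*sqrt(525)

sqrt(756) = 6*sqrt(21); 4*sqrt(336) = 16*sqrt(21); 5*sqrt(189) = 15*sqrt(21); 3*sqrt(525) = 15*sqrt(21)
Combine: (6 - 16 + 15 - 15)·sqrt(21) = -10*sqrt(21)

-10*sqrt(21)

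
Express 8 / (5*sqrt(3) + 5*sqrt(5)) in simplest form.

Multiply numerator and denominator by -5*sqrt(3) + 5*sqrt(5).
Denominator becomes 50; numerator becomes -40*sqrt(3) + 40*sqrt(5).

(-4*sqrt(3) + 4*sqrt(5))/5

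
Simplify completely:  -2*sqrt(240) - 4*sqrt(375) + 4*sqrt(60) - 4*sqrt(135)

2*sqrt(240) = 8*sqrt(15); 4*sqrt(375) = 20*sqrt(15); 4*sqrt(60) = 8*sqrt(15); 4*sqrt(135) = 12*sqrt(15)
Combine: (-8 - 20 + 8 - 12)·sqrt(15) = -32*sqrt(15)

-32*sqrt(15)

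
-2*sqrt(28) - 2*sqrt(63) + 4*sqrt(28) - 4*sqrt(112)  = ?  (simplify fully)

-18*sqrt(7)

2*sqrt(28) = 4*sqrt(7); 2*sqrt(63) = 6*sqrt(7); 4*sqrt(28) = 8*sqrt(7); 4*sqrt(112) = 16*sqrt(7)
Combine: (-4 - 6 + 8 - 16)·sqrt(7) = -18*sqrt(7)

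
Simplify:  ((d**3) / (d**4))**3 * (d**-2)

Inside the bracket: (d**-1)
Raise to the power 3: (d**-3)
Multiply by (d**-2): add exponents.

d**(-5)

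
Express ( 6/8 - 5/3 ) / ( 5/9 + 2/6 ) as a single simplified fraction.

Numerator: 6/8 - 5/3 = -11/12
Denominator: 5/9 + 2/6 = 8/9
Divide: (-11/12) · (9/8) = -33/32

-33/32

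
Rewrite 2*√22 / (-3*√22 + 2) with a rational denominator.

Multiply numerator and denominator by 2 + 3*√22.
Denominator becomes -194; numerator becomes 4*√22 + 132.

(-66 - 2*√22)/97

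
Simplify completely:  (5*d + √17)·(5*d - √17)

Difference of squares with P = 5*d, Q = √17.

25*d² - 17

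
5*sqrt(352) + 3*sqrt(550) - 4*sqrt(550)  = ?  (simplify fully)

5*sqrt(352) = 20*sqrt(22); 3*sqrt(550) = 15*sqrt(22); 4*sqrt(550) = 20*sqrt(22)
Combine: (20 + 15 - 20)·sqrt(22) = 15*sqrt(22)

15*sqrt(22)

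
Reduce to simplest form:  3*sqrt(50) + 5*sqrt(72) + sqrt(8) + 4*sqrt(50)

67*sqrt(2)

3*sqrt(50) = 15*sqrt(2); 5*sqrt(72) = 30*sqrt(2); sqrt(8) = 2*sqrt(2); 4*sqrt(50) = 20*sqrt(2)
Combine: (15 + 30 + 2 + 20)·sqrt(2) = 67*sqrt(2)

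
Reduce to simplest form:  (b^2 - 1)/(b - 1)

Factor: b^2 - 1 = (b - 1)*(b + 1)
Cancel the common factor (b - 1).

b + 1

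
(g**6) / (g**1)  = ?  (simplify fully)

Quotient: g**5

g**5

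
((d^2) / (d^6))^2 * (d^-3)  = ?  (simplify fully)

Inside the bracket: (d^-4)
Raise to the power 2: (d^-8)
Multiply by (d^-3): add exponents.

d^(-11)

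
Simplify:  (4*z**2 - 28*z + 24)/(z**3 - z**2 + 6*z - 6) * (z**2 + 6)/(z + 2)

Factor: 4*z**2 - 28*z + 24 = 4*(z - 1)*(z - 6);  z**3 - z**2 + 6*z - 6 = (z - 1)*(z**2 + 6)
Cancel the common factors (z**2 + 6), (z - 1).

(4*z - 24)/(z + 2)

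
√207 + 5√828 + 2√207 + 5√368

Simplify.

59*√23

√207 = 3*√23; 5√828 = 30*√23; 2√207 = 6*√23; 5√368 = 20*√23
Combine: (3 + 30 + 6 + 20)·√23 = 59*√23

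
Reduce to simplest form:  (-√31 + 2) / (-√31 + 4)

(2*√31 + 23)/15

Multiply numerator and denominator by 4 + √31.
Denominator becomes -15; numerator becomes -23 - 2*√31.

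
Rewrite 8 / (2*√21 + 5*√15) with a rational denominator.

Multiply numerator and denominator by -2*√21 + 5*√15.
Denominator becomes 291; numerator becomes -16*√21 + 40*√15.

(-16*√21 + 40*√15)/291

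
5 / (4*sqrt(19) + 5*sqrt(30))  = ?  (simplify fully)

(-20*sqrt(19) + 25*sqrt(30))/446

Multiply numerator and denominator by -5*sqrt(30) + 4*sqrt(19).
Denominator becomes -446; numerator becomes -25*sqrt(30) + 20*sqrt(19).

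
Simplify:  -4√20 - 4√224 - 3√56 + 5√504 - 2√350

4√20 = 8*√5; 4√224 = 16*√14; 3√56 = 6*√14; 5√504 = 30*√14; 2√350 = 10*√14

-8*√5 - 2*√14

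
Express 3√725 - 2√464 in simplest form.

7*√29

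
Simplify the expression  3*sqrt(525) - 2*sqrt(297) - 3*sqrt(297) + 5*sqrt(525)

-15*sqrt(33) + 40*sqrt(21)

3*sqrt(525) = 15*sqrt(21); 2*sqrt(297) = 6*sqrt(33); 3*sqrt(297) = 9*sqrt(33); 5*sqrt(525) = 25*sqrt(21)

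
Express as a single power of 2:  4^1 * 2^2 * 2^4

4^1 = 2^2; 2^2 = 2^2; 2^4 = 2^4
Combine exponents: 2^8

2^8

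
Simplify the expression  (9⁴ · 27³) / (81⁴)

3^1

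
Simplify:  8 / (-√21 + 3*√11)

(4*√21 + 12*√11)/39

Multiply numerator and denominator by √21 + 3*√11.
Denominator becomes 78; numerator becomes 8*√21 + 24*√11.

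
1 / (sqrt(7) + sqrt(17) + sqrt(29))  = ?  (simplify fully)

(-2*sqrt(3451) - 5*sqrt(29) + 19*sqrt(17) + 39*sqrt(7))/451

Group as (sqrt(17) + sqrt(29)) + sqrt(7); multiply by (sqrt(17) + sqrt(29)) - sqrt(7), then rationalise the remaining surd.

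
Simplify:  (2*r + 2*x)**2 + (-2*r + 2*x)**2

8*r**2 + 8*x**2

Write as f((2*x),(2*r)) + f((2*x),-(2*r)) and expand.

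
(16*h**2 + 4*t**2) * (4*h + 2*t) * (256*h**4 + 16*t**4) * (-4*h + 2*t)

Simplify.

-65536*h**8 + 256*t**8

((2*t)+(4*h))((2*t)-(4*h)) = -16*h**2 + 4*t**2; continue pairing.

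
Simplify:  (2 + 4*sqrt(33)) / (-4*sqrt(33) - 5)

Multiply numerator and denominator by -5 + 4*sqrt(33).
Denominator becomes -503; numerator becomes -12*sqrt(33) + 518.

(-518 + 12*sqrt(33))/503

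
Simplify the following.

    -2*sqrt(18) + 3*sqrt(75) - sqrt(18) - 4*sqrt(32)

2*sqrt(18) = 6*sqrt(2); 3*sqrt(75) = 15*sqrt(3); sqrt(18) = 3*sqrt(2); 4*sqrt(32) = 16*sqrt(2)

-25*sqrt(2) + 15*sqrt(3)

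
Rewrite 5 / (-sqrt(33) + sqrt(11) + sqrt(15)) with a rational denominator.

(35*sqrt(33) + 145*sqrt(15) + 185*sqrt(11) + 330*sqrt(5))/611

Group as (sqrt(11) + sqrt(15)) - sqrt(33); multiply by (sqrt(11) + sqrt(15)) + sqrt(33), then rationalise the remaining surd.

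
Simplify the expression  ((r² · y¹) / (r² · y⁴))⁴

y^(-12)

Inside the bracket: (y^-3)
Raise to the power 4: (y^-12)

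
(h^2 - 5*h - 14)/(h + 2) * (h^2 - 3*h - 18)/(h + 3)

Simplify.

Factor: h^2 - 5*h - 14 = (h + 2)*(h - 7);  h^2 - 3*h - 18 = (h - 6)*(h + 3)
Cancel the common factors (h + 2), (h + 3).

h^2 - 13*h + 42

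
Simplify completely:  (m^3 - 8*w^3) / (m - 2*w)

Apply the difference-of-cubes factorisation and cancel (m - 2*w).

m^2 + 2*m*w + 4*w^2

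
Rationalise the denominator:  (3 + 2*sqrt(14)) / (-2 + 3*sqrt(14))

(13*sqrt(14) + 90)/122

Multiply numerator and denominator by -3*sqrt(14) - 2.
Denominator becomes -122; numerator becomes -90 - 13*sqrt(14).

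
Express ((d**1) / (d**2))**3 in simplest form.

d**(-3)

Inside the bracket: (d**-1)
Raise to the power 3: (d**-3)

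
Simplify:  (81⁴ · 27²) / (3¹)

81⁴ = 3^16; 27² = 3^6; 3¹ = 3^1
Combine exponents: 3^21

3^21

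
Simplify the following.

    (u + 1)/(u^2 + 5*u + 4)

Factor: u^2 + 5*u + 4 = (u + 1)*(u + 4)
Cancel the common factor (u + 1).

1/(u + 4)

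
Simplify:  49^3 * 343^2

49^3 = 7^6; 343^2 = 7^6
Combine exponents: 7^12

7^12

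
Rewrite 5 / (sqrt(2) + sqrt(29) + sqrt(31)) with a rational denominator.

(-5*sqrt(1798) + 10*sqrt(29) + 145*sqrt(2))/116

Group as (sqrt(29) + sqrt(31)) + sqrt(2); multiply by (sqrt(29) + sqrt(31)) - sqrt(2), then rationalise the remaining surd.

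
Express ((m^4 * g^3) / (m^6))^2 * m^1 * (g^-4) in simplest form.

Inside the bracket: (m^-2) * g^3
Raise to the power 2: (m^-4) * g^6
Multiply by m^1 * (g^-4): add exponents.

g^2/m^3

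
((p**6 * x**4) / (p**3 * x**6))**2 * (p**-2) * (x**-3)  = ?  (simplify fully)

p**4/x**7

Inside the bracket: p**3 * (x**-2)
Raise to the power 2: p**6 * (x**-4)
Multiply by (p**-2) * (x**-3): add exponents.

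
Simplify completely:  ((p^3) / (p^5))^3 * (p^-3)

p^(-9)

Inside the bracket: (p^-2)
Raise to the power 3: (p^-6)
Multiply by (p^-3): add exponents.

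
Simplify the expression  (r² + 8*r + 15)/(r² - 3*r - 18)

(r + 5)/(r - 6)

Factor: r² + 8*r + 15 = (r + 3)·(r + 5);  r² - 3*r - 18 = (r - 6)·(r + 3)
Cancel the common factor (r + 3).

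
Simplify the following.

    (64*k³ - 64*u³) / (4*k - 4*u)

16*k² + 16*k*u + 16*u²

Apply the difference-of-cubes factorisation and cancel (4*k - 4*u).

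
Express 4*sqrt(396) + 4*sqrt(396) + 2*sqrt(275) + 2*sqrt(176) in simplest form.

4*sqrt(396) = 24*sqrt(11); 4*sqrt(396) = 24*sqrt(11); 2*sqrt(275) = 10*sqrt(11); 2*sqrt(176) = 8*sqrt(11)
Combine: (24 + 24 + 10 + 8)·sqrt(11) = 66*sqrt(11)

66*sqrt(11)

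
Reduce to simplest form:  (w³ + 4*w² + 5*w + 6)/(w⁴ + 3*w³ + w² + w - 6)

1/(w - 1)

Factor: w³ + 4*w² + 5*w + 6 = (w² + w + 2)·(w + 3);  w⁴ + 3*w³ + w² + w - 6 = (w² + w + 2)·(w - 1)·(w + 3)
Cancel the common factors (w² + w + 2), (w + 3).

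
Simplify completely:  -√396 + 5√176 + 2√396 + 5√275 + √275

56*√11

√396 = 6*√11; 5√176 = 20*√11; 2√396 = 12*√11; 5√275 = 25*√11; √275 = 5*√11
Combine: (-6 + 20 + 12 + 25 + 5)·√11 = 56*√11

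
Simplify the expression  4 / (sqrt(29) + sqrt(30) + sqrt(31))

Group as (sqrt(29) + sqrt(31)) + sqrt(30); multiply by (sqrt(29) + sqrt(31)) - sqrt(30), then rationalise the remaining surd.

(-sqrt(26970) + 14*sqrt(31) + 15*sqrt(30) + 16*sqrt(29))/337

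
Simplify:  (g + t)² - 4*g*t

After expansion: g² - 2*g*t + t² — a perfect-square trinomial.

(g - t)²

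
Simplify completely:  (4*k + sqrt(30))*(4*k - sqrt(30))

16*k^2 - 30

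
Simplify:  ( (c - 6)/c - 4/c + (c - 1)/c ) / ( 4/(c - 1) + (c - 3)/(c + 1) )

(2*c**3 - 11*c**2 - 2*c + 11)/(c**3 + 7*c)

Numerator: (c - 6)/c - 4/c + (c - 1)/c = (2*c - 11)/c
Denominator: 4/(c - 1) + (c - 3)/(c + 1) = (c**2 + 7)/(c**2 - 1)
Divide: ((2*c - 11)/c) · ((c**2 - 1)/(c**2 + 7)) = (2*c**3 - 11*c**2 - 2*c + 11)/(c**3 + 7*c)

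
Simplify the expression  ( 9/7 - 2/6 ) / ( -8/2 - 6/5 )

-50/273

Numerator: 9/7 - 2/6 = 20/21
Denominator: -8/2 - 6/5 = -26/5
Divide: (20/21) · (-5/26) = -50/273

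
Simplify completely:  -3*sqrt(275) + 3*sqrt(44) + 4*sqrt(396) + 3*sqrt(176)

3*sqrt(275) = 15*sqrt(11); 3*sqrt(44) = 6*sqrt(11); 4*sqrt(396) = 24*sqrt(11); 3*sqrt(176) = 12*sqrt(11)
Combine: (-15 + 6 + 24 + 12)·sqrt(11) = 27*sqrt(11)

27*sqrt(11)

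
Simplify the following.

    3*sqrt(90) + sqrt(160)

13*sqrt(10)

3*sqrt(90) = 9*sqrt(10); sqrt(160) = 4*sqrt(10)
Combine: (9 + 4)·sqrt(10) = 13*sqrt(10)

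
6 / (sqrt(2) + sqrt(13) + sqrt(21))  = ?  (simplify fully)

(-3*sqrt(546) - 9*sqrt(21) + 15*sqrt(13) + 48*sqrt(2))/17

Group as (sqrt(2) + sqrt(21)) + sqrt(13); multiply by (sqrt(2) + sqrt(21)) - sqrt(13), then rationalise the remaining surd.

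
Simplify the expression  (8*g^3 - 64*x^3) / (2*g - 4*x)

4*g^2 + 8*g*x + 16*x^2

(2*g)^3 - (4*x)^3 = (2*g - 4*x)(4*g^2 + 8*g*x + 16*x^2).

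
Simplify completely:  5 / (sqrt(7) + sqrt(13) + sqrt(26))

(-65*sqrt(14) - 15*sqrt(26) + 50*sqrt(13) + 80*sqrt(7))/164

Group as (sqrt(13) + sqrt(26)) + sqrt(7); multiply by (sqrt(13) + sqrt(26)) - sqrt(7), then rationalise the remaining surd.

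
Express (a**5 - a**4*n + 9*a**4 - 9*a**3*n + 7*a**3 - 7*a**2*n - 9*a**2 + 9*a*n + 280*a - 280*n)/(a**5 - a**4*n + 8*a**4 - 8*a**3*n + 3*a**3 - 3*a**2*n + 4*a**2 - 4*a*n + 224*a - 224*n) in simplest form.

Factor: a**5 - a**4*n + 9*a**4 - 9*a**3*n + 7*a**3 - 7*a**2*n - 9*a**2 + 9*a*n + 280*a - 280*n = (a**2 - 3*a + 8)*(a + 5)*(a + 7)*(a - n);  a**5 - a**4*n + 8*a**4 - 8*a**3*n + 3*a**3 - 3*a**2*n + 4*a**2 - 4*a*n + 224*a - 224*n = (a + 4)*(a - n)*(a**2 - 3*a + 8)*(a + 7)
Cancel the common factors (a**2 - 3*a + 8), (a + 7), (a - n).

(a + 5)/(a + 4)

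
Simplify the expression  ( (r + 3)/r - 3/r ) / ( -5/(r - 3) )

Numerator: (r + 3)/r - 3/r = 1
Denominator: -5/(r - 3) = -5/(r - 3)
Divide: (1) · (-r/5 + 3/5) = -r/5 + 3/5

-r/5 + 3/5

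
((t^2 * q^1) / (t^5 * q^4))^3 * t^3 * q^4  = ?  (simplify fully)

1/(q^5*t^6)

Inside the bracket: (t^-3) * (q^-3)
Raise to the power 3: (t^-9) * (q^-9)
Multiply by t^3 * q^4: add exponents.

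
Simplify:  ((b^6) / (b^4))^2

Inside the bracket: b^2
Raise to the power 2: b^4

b^4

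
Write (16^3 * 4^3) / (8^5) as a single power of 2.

16^3 = 2^12; 4^3 = 2^6; 8^5 = 2^15
Combine exponents: 2^3

2^3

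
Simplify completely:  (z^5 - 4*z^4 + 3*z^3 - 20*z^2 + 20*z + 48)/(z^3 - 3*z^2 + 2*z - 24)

z^2 - z - 2

Factor: z^5 - 4*z^4 + 3*z^3 - 20*z^2 + 20*z + 48 = (z + 1)*(z^2 + z + 6)*(z - 4)*(z - 2);  z^3 - 3*z^2 + 2*z - 24 = (z^2 + z + 6)*(z - 4)
Cancel the common factors (z^2 + z + 6), (z - 4).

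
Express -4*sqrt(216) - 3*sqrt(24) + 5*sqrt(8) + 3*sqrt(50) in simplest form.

4*sqrt(216) = 24*sqrt(6); 3*sqrt(24) = 6*sqrt(6); 5*sqrt(8) = 10*sqrt(2); 3*sqrt(50) = 15*sqrt(2)

-30*sqrt(6) + 25*sqrt(2)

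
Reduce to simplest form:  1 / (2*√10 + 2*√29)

Multiply numerator and denominator by -2*√10 + 2*√29.
Denominator becomes 76; numerator becomes -2*√10 + 2*√29.

(-√10 + √29)/38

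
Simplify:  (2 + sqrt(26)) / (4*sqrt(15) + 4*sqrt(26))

Multiply numerator and denominator by -4*sqrt(15) + 4*sqrt(26).
Denominator becomes 176; numerator becomes -4*sqrt(390) - 8*sqrt(15) + 8*sqrt(26) + 104.

(-sqrt(390) - 2*sqrt(15) + 2*sqrt(26) + 26)/44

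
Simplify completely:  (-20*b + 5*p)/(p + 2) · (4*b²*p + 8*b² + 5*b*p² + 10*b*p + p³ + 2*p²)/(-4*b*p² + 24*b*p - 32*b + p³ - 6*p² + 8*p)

(20*b² + 25*b*p + 5*p²)/(p² - 6*p + 8)

Factor: -20*b + 5*p = 5·(-4*b + p);  4*b²*p + 8*b² + 5*b*p² + 10*b*p + p³ + 2*p² = (p + 2)·(4*b + p)·(b + p);  -4*b*p² + 24*b*p - 32*b + p³ - 6*p² + 8*p = (-4*b + p)·(p - 4)·(p - 2)
Cancel the common factors (-4*b + p), (p + 2).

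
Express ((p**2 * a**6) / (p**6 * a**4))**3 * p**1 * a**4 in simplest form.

a**10/p**11

Inside the bracket: (p**-4) * a**2
Raise to the power 3: (p**-12) * a**6
Multiply by p**1 * a**4: add exponents.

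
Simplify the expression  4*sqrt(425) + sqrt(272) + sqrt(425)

4*sqrt(425) = 20*sqrt(17); sqrt(272) = 4*sqrt(17); sqrt(425) = 5*sqrt(17)
Combine: (20 + 4 + 5)·sqrt(17) = 29*sqrt(17)

29*sqrt(17)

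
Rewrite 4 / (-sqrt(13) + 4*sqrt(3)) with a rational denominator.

(4*sqrt(13) + 16*sqrt(3))/35

Multiply numerator and denominator by sqrt(13) + 4*sqrt(3).
Denominator becomes 35; numerator becomes 4*sqrt(13) + 16*sqrt(3).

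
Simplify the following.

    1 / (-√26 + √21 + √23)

(-9*√26 + 12*√23 + 14*√21 + √12558)/804

Group as (√21 + √23) - √26; multiply by (√21 + √23) + √26, then rationalise the remaining surd.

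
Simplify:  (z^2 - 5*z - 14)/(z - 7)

Factor: z^2 - 5*z - 14 = (z - 7)*(z + 2)
Cancel the common factor (z - 7).

z + 2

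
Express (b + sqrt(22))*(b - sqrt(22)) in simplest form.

Difference of squares with P = b, Q = sqrt(22).

b**2 - 22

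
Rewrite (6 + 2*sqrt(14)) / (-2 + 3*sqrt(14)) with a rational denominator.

Multiply numerator and denominator by -3*sqrt(14) - 2.
Denominator becomes -122; numerator becomes -96 - 22*sqrt(14).

(11*sqrt(14) + 48)/61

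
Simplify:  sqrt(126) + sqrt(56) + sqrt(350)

10*sqrt(14)

sqrt(126) = 3*sqrt(14); sqrt(56) = 2*sqrt(14); sqrt(350) = 5*sqrt(14)
Combine: (3 + 2 + 5)·sqrt(14) = 10*sqrt(14)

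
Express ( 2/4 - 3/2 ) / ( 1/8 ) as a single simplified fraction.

-8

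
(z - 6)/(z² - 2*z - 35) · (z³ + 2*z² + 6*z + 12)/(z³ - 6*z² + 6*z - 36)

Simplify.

Factor: z² - 2*z - 35 = (z - 7)·(z + 5);  z³ + 2*z² + 6*z + 12 = (z + 2)·(z² + 6);  z³ - 6*z² + 6*z - 36 = (z² + 6)·(z - 6)
Cancel the common factors (z² + 6), (z - 6).

(z + 2)/(z² - 2*z - 35)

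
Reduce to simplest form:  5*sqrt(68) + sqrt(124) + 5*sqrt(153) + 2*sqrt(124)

6*sqrt(31) + 25*sqrt(17)

5*sqrt(68) = 10*sqrt(17); sqrt(124) = 2*sqrt(31); 5*sqrt(153) = 15*sqrt(17); 2*sqrt(124) = 4*sqrt(31)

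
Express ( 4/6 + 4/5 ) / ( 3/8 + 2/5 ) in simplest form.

176/93

Numerator: 4/6 + 4/5 = 22/15
Denominator: 3/8 + 2/5 = 31/40
Divide: (22/15) · (40/31) = 176/93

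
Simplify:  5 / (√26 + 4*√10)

(-5*√26 + 20*√10)/134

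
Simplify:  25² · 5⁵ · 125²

5^15

25² = 5^4; 5⁵ = 5^5; 125² = 5^6
Combine exponents: 5^15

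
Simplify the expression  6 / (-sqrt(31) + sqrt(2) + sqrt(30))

Group as (sqrt(2) + sqrt(30)) - sqrt(31); multiply by (sqrt(2) + sqrt(30)) + sqrt(31), then rationalise the remaining surd.

(-6*sqrt(31) + 18*sqrt(30) + 354*sqrt(2) + 24*sqrt(465))/239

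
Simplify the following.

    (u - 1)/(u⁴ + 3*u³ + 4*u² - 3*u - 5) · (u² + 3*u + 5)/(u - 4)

1/(u² - 3*u - 4)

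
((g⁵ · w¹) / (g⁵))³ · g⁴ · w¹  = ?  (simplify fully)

g⁴*w⁴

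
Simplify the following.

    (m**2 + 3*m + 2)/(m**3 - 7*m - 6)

Factor: m**2 + 3*m + 2 = (m + 2)*(m + 1);  m**3 - 7*m - 6 = (m + 1)*(m - 3)*(m + 2)
Cancel the common factors (m + 2), (m + 1).

1/(m - 3)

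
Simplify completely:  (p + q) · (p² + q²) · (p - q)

p⁴ - q⁴

(p+q)(p-q) = p² - q²; continue pairing.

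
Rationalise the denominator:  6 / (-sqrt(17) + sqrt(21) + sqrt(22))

Group as (sqrt(21) + sqrt(22)) - sqrt(17); multiply by (sqrt(21) + sqrt(22)) + sqrt(17), then rationalise the remaining surd.

(-39*sqrt(17) + 24*sqrt(22) + 27*sqrt(21) + 3*sqrt(7854))/293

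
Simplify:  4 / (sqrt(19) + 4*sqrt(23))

(-4*sqrt(19) + 16*sqrt(23))/349

Multiply numerator and denominator by -sqrt(19) + 4*sqrt(23).
Denominator becomes 349; numerator becomes -4*sqrt(19) + 16*sqrt(23).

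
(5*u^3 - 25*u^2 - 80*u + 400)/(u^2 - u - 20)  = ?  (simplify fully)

5*u - 20

Factor: 5*u^3 - 25*u^2 - 80*u + 400 = 5*(u + 4)*(u - 5)*(u - 4);  u^2 - u - 20 = (u + 4)*(u - 5)
Cancel the common factors (u - 5), (u + 4).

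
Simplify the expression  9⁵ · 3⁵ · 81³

3^27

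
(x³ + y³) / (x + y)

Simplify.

Factor as (a+b)(a^2-ab+b^2) with a=y, b=x.

x² - x*y + y²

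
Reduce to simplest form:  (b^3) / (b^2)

b

Quotient: b^1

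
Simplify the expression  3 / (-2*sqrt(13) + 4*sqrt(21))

(3*sqrt(13) + 6*sqrt(21))/142

Multiply numerator and denominator by 2*sqrt(13) + 4*sqrt(21).
Denominator becomes 284; numerator becomes 6*sqrt(13) + 12*sqrt(21).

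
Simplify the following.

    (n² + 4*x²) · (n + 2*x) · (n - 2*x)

n⁴ - 16*x⁴

Telescope via difference of squares: (n+(2*x))(n-(2*x)) = n² - 4*x², then repeat with the next factor.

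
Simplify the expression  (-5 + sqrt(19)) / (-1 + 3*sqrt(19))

Multiply numerator and denominator by -3*sqrt(19) - 1.
Denominator becomes -170; numerator becomes -52 + 14*sqrt(19).

(-7*sqrt(19) + 26)/85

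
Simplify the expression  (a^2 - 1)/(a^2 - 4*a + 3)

(a + 1)/(a - 3)

Factor: a^2 - 1 = (a + 1)*(a - 1);  a^2 - 4*a + 3 = (a - 3)*(a - 1)
Cancel the common factor (a - 1).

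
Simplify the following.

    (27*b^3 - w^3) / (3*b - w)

(3*b)^3 - w^3 = (3*b - w)(9*b^2 + 3*b*w + w^2).

9*b^2 + 3*b*w + w^2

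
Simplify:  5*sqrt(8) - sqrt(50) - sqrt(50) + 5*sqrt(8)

10*sqrt(2)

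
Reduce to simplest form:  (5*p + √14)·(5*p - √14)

25*p² - 14

Product of conjugates: (P+Q)(P-Q) = P^2 - Q^2.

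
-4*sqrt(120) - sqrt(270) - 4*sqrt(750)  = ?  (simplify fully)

4*sqrt(120) = 8*sqrt(30); sqrt(270) = 3*sqrt(30); 4*sqrt(750) = 20*sqrt(30)
Combine: (-8 - 3 - 20)·sqrt(30) = -31*sqrt(30)

-31*sqrt(30)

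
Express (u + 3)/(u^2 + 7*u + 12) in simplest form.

1/(u + 4)

Factor: u^2 + 7*u + 12 = (u + 3)*(u + 4)
Cancel the common factor (u + 3).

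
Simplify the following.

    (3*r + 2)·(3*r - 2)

(3*r)^2 - (2)^2 = 9*r² - 4.

9*r² - 4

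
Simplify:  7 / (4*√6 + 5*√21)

Multiply numerator and denominator by -5*√21 + 4*√6.
Denominator becomes -429; numerator becomes -35*√21 + 28*√6.

(-28*√6 + 35*√21)/429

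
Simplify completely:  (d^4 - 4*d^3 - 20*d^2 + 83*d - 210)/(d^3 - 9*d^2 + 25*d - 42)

d + 5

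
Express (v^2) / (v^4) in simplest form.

v^(-2)

Quotient: (v^-2)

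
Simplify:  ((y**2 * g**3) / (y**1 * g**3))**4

Inside the bracket: y**1
Raise to the power 4: y**4

y**4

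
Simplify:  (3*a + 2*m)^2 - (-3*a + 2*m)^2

Only the odd-power cross terms survive.

24*a*m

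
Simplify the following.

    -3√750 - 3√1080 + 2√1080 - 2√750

3√750 = 15*√30; 3√1080 = 18*√30; 2√1080 = 12*√30; 2√750 = 10*√30
Combine: (-15 - 18 + 12 - 10)·√30 = -31*√30

-31*√30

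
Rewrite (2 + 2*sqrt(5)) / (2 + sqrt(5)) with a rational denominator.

-2*sqrt(5) + 6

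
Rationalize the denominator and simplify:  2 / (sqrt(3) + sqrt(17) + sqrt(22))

Group as (sqrt(17) + sqrt(22)) + sqrt(3); multiply by (sqrt(17) + sqrt(22)) - sqrt(3), then rationalise the remaining surd.

(-sqrt(1122) - sqrt(22) + 4*sqrt(17) + 18*sqrt(3))/50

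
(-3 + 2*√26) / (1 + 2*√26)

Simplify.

Multiply numerator and denominator by -2*√26 + 1.
Denominator becomes -103; numerator becomes -107 + 8*√26.

(-8*√26 + 107)/103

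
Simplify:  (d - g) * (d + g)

d^2 - g^2

Telescope via difference of squares: (d+g)(d-g) = d^2 - g^2.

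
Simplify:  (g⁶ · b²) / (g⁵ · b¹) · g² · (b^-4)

g³/b³

Quotient: g¹ · b¹
Multiply by g² · (b^-4): add exponents.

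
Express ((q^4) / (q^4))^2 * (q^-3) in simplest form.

q^(-3)

Inside the bracket: 1
Raise to the power 2: 1
Multiply by (q^-3): add exponents.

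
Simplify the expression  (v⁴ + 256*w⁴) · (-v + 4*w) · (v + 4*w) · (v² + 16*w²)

((4*w)+v)((4*w)-v) = -v² + 16*w²; continue pairing.

-v⁸ + 65536*w⁸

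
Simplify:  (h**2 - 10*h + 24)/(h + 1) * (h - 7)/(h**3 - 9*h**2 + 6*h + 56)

Factor: h**2 - 10*h + 24 = (h - 4)*(h - 6);  h**3 - 9*h**2 + 6*h + 56 = (h - 7)*(h - 4)*(h + 2)
Cancel the common factors (h - 7), (h - 4).

(h - 6)/(h**2 + 3*h + 2)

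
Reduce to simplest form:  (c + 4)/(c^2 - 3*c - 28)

1/(c - 7)

Factor: c^2 - 3*c - 28 = (c + 4)*(c - 7)
Cancel the common factor (c + 4).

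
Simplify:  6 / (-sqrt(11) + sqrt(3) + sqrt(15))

Group as (sqrt(3) + sqrt(15)) - sqrt(11); multiply by (sqrt(3) + sqrt(15)) + sqrt(11), then rationalise the remaining surd.

(-42*sqrt(11) - 6*sqrt(15) + 138*sqrt(3) + 36*sqrt(55))/131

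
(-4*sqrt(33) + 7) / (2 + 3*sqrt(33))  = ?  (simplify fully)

Multiply numerator and denominator by -3*sqrt(33) + 2.
Denominator becomes -293; numerator becomes -29*sqrt(33) + 410.

(-410 + 29*sqrt(33))/293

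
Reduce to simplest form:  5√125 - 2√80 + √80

21*√5

5√125 = 25*√5; 2√80 = 8*√5; √80 = 4*√5
Combine: (25 - 8 + 4)·√5 = 21*√5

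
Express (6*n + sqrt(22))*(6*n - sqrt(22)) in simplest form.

(6*n)^2 - (sqrt(22))^2 = 36*n^2 - 22.

36*n^2 - 22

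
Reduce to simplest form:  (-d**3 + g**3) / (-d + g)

Factor as (a-b)(a**2+ab+b**2) with a=g, b=d.

d**2 + d*g + g**2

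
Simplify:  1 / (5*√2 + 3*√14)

Multiply numerator and denominator by -3*√14 + 5*√2.
Denominator becomes -76; numerator becomes -3*√14 + 5*√2.

(-5*√2 + 3*√14)/76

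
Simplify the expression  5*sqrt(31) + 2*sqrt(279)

5*sqrt(31) = 5*sqrt(31); 2*sqrt(279) = 6*sqrt(31)
Combine: (5 + 6)·sqrt(31) = 11*sqrt(31)

11*sqrt(31)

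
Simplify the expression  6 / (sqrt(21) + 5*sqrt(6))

Multiply numerator and denominator by -5*sqrt(6) + sqrt(21).
Denominator becomes -129; numerator becomes -30*sqrt(6) + 6*sqrt(21).

(-2*sqrt(21) + 10*sqrt(6))/43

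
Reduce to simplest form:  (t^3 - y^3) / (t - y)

t^3 - y^3 = (t - y)(t^2 + t*y + y^2).

t^2 + t*y + y^2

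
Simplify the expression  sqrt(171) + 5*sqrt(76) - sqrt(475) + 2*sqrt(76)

sqrt(171) = 3*sqrt(19); 5*sqrt(76) = 10*sqrt(19); sqrt(475) = 5*sqrt(19); 2*sqrt(76) = 4*sqrt(19)
Combine: (3 + 10 - 5 + 4)·sqrt(19) = 12*sqrt(19)

12*sqrt(19)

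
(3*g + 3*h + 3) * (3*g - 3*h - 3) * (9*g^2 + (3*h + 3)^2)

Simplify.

Pair the conjugate factors: ((3*g)+(3*h + 3))((3*g)-(3*h + 3)) = 9*g^2 - 9*h^2 - 18*h - 9, then repeat with the next factor.

81*g^4 - 81*h^4 - 324*h^3 - 486*h^2 - 324*h - 81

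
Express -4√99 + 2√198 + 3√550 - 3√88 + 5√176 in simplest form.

4√99 = 12*√11; 2√198 = 6*√22; 3√550 = 15*√22; 3√88 = 6*√22; 5√176 = 20*√11

8*√11 + 15*√22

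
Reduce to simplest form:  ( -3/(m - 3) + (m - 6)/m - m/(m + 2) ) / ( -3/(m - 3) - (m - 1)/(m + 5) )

(7*m^3 + 41*m^2 - 6*m - 180)/(m^4 + m^3 + 16*m^2 + 36*m)

Numerator: -3/(m - 3) + (m - 6)/m - m/(m + 2) = (-7*m^2 - 6*m + 36)/(m^3 - m^2 - 6*m)
Denominator: -3/(m - 3) - (m - 1)/(m + 5) = (-m^2 + m - 18)/(m^2 + 2*m - 15)
Divide: ((-7*m^2 - 6*m + 36)/(m^3 - m^2 - 6*m)) · ((m^2 + 2*m - 15)/(-m^2 + m - 18)) = (7*m^3 + 41*m^2 - 6*m - 180)/(m^4 + m^3 + 16*m^2 + 36*m)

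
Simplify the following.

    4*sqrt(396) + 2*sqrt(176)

4*sqrt(396) = 24*sqrt(11); 2*sqrt(176) = 8*sqrt(11)
Combine: (24 + 8)·sqrt(11) = 32*sqrt(11)

32*sqrt(11)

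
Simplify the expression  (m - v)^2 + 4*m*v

(m + v)^2

Expanding gives m^2 + 2*m*v + v^2, a perfect square.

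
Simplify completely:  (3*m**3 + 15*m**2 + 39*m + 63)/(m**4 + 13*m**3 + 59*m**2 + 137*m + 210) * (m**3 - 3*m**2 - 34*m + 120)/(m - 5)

(3*m**2 - 3*m - 36)/(m + 5)

Factor: 3*m**3 + 15*m**2 + 39*m + 63 = 3*(m + 3)*(m**2 + 2*m + 7);  m**4 + 13*m**3 + 59*m**2 + 137*m + 210 = (m**2 + 2*m + 7)*(m + 6)*(m + 5);  m**3 - 3*m**2 - 34*m + 120 = (m - 4)*(m - 5)*(m + 6)
Cancel the common factors (m**2 + 2*m + 7), (m + 6), (m - 5).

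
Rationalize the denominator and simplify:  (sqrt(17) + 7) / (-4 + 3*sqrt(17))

(79 + 25*sqrt(17))/137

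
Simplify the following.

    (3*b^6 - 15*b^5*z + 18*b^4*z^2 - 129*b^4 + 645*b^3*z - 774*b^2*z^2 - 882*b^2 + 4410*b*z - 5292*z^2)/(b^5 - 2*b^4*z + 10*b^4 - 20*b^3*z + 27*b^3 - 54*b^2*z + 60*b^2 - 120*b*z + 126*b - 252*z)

Factor: 3*b^6 - 15*b^5*z + 18*b^4*z^2 - 129*b^4 + 645*b^3*z - 774*b^2*z^2 - 882*b^2 + 4410*b*z - 5292*z^2 = 3*(b - 2*z)*(b - 3*z)*(b^2 + 6)*(b - 7)*(b + 7);  b^5 - 2*b^4*z + 10*b^4 - 20*b^3*z + 27*b^3 - 54*b^2*z + 60*b^2 - 120*b*z + 126*b - 252*z = (b^2 + 6)*(b + 3)*(b - 2*z)*(b + 7)
Cancel the common factors (b^2 + 6), (b + 7), (b - 2*z).

(3*b^2 - 9*b*z - 21*b + 63*z)/(b + 3)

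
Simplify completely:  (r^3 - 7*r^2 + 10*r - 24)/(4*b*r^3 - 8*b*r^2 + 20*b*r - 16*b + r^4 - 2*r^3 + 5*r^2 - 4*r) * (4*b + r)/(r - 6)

1/(r - 1)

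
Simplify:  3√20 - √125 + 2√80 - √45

6*√5

3√20 = 6*√5; √125 = 5*√5; 2√80 = 8*√5; √45 = 3*√5
Combine: (6 - 5 + 8 - 3)·√5 = 6*√5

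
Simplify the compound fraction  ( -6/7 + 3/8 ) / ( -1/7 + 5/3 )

Numerator: -6/7 + 3/8 = -27/56
Denominator: -1/7 + 5/3 = 32/21
Divide: (-27/56) · (21/32) = -81/256

-81/256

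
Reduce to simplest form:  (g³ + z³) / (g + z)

g² - g*z + z²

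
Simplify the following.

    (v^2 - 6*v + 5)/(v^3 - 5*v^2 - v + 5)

Factor: v^2 - 6*v + 5 = (v - 1)*(v - 5);  v^3 - 5*v^2 - v + 5 = (v + 1)*(v - 1)*(v - 5)
Cancel the common factors (v - 1), (v - 5).

1/(v + 1)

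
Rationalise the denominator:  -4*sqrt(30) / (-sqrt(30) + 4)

(8*sqrt(30) + 60)/7

Multiply numerator and denominator by 4 + sqrt(30).
Denominator becomes -14; numerator becomes -120 - 16*sqrt(30).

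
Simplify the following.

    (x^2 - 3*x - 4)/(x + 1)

x - 4

Factor: x^2 - 3*x - 4 = (x - 4)*(x + 1)
Cancel the common factor (x + 1).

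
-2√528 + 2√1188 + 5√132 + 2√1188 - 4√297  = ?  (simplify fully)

14*√33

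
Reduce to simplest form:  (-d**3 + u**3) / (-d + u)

Apply the difference-of-cubes factorisation and cancel (-d + u).

d**2 + d*u + u**2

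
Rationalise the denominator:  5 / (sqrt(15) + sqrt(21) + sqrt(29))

(-30*sqrt(1015) + 35*sqrt(29) + 115*sqrt(21) + 175*sqrt(15))/1211

Group as (sqrt(15) + sqrt(29)) + sqrt(21); multiply by (sqrt(15) + sqrt(29)) - sqrt(21), then rationalise the remaining surd.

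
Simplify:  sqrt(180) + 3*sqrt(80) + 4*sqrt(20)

sqrt(180) = 6*sqrt(5); 3*sqrt(80) = 12*sqrt(5); 4*sqrt(20) = 8*sqrt(5)
Combine: (6 + 12 + 8)·sqrt(5) = 26*sqrt(5)

26*sqrt(5)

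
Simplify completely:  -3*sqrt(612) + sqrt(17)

3*sqrt(612) = 18*sqrt(17); sqrt(17) = sqrt(17)
Combine: (-18 + 1)·sqrt(17) = -17*sqrt(17)

-17*sqrt(17)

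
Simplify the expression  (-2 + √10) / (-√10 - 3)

-16 + 5*√10

Multiply numerator and denominator by -3 + √10.
Denominator becomes -1; numerator becomes -5*√10 + 16.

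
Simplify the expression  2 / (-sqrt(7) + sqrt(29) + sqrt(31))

(-106*sqrt(7) + 10*sqrt(31) + 18*sqrt(29) + 4*sqrt(6293))/787

Group as (sqrt(29) + sqrt(31)) - sqrt(7); multiply by (sqrt(29) + sqrt(31)) + sqrt(7), then rationalise the remaining surd.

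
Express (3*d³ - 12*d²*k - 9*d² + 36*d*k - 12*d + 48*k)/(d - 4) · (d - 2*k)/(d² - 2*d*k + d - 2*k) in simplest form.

3*d - 12*k

Factor: 3*d³ - 12*d²*k - 9*d² + 36*d*k - 12*d + 48*k = 3·(d - 4*k)·(d + 1)·(d - 4);  d² - 2*d*k + d - 2*k = (d - 2*k)·(d + 1)
Cancel the common factors (d + 1), (d - 2*k), (d - 4).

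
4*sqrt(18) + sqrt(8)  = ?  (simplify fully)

14*sqrt(2)

4*sqrt(18) = 12*sqrt(2); sqrt(8) = 2*sqrt(2)
Combine: (12 + 2)·sqrt(2) = 14*sqrt(2)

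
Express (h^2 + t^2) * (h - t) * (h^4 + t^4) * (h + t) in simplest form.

h^8 - t^8

(h+t)(h-t) = h^2 - t^2; continue pairing.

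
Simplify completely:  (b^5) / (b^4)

Quotient: b^1

b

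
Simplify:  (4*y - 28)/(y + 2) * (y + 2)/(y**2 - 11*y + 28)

4/(y - 4)

Factor: 4*y - 28 = 4*(y - 7);  y**2 - 11*y + 28 = (y - 4)*(y - 7)
Cancel the common factors (y + 2), (y - 7).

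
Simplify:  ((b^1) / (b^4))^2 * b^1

Inside the bracket: (b^-3)
Raise to the power 2: (b^-6)
Multiply by b^1: add exponents.

b^(-5)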